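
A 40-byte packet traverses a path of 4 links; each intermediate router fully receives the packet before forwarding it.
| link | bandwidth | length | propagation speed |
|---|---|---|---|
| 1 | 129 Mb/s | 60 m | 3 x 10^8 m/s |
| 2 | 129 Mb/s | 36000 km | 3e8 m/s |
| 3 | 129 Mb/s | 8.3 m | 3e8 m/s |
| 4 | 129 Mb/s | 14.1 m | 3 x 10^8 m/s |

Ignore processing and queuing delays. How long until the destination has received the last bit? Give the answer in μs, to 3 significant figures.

120000 μs

L = 40 × 8 = 320 bits.
Transmission delay per hop = L/R = 320/129000000 = 2.48062 μs; 4 hops → 9.92248 μs.
Propagation delays (d/s per hop): 0.2, 120000, 0.0276667, 0.047 μs; sum = 120000 μs.
End-to-end = 120000 μs.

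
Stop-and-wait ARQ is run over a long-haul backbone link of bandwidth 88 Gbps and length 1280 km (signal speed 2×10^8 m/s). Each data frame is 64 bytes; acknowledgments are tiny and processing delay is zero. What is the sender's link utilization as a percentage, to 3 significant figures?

0.0000455 %

t_tx = L/R = 512/88000000000 = 5.81818e-09 s.
t_prop = 1280000/200000000 = 0.0064 s; RTT = 0.0128 s.
Cycle = t_tx + RTT = 0.0128 s.
Utilization = t_tx / cycle = 5.81818e-09/0.0128 = 0.0000455 %.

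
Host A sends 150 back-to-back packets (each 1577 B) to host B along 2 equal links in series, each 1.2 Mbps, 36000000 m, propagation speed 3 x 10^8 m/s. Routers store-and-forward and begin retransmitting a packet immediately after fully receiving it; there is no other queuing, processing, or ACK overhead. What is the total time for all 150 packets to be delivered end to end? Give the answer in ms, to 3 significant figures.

1830 ms

Per-hop transmission t_tx = L/R = 12616/1200000 = 10.5133 ms.
Per-hop propagation t_prop = 36000000/300000000 = 120 ms.
Pipeline fill: first packet needs 2·t_tx to clear all hops; remaining 149 packets each add one t_tx.
Total = (2+150-1)·t_tx + 2·t_prop = 151·10.5133 + 2·120 = 1830 ms.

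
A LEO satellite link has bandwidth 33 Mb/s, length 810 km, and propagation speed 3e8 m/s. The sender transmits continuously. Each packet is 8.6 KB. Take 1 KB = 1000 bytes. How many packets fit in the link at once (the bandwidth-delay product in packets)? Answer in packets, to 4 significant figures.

1.295 packets

Propagation delay = 810000 / 300000000 = 0.0027 s.
BDP = R × t_prop = 33000000 × 0.0027 = 89100 bits.
In packets of 68800 bits: 1.295 packets.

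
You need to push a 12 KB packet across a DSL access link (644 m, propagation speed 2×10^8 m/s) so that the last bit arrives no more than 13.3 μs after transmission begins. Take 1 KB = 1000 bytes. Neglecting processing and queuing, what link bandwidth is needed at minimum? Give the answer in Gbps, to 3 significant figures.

9.52 Gbps

L = 96000 bits.
Propagation delay = 644 / 200000000 = 3.22 μs.
Transmission budget = 13.3 − 3.22 = 10.08 μs.
R ≥ L / t_tx = 96000 bits / 1.008e-05 s = 9.52 Gbps.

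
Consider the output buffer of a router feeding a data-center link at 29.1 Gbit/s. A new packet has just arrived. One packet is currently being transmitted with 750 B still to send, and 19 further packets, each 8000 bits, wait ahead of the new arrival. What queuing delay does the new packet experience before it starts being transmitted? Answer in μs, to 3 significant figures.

5.43 μs

Each queued packet: L/R = 8000/29100000000 = 0.274914 μs.
19 queued → 5.22337 μs.
Plus remaining 6000 bits of current packet: 0.206186 μs.
Queuing delay = 5.43 μs.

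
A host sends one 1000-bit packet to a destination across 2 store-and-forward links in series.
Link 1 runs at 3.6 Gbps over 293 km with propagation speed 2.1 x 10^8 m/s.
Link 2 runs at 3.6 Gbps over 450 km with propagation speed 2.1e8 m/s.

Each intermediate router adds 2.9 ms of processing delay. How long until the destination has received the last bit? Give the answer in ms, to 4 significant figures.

Transmission delay per hop = L/R = 1000/3600000000 = 0.000277778 ms; 2 hops → 0.000555556 ms.
Propagation delays (d/s per hop): 1.39524, 2.14286 ms; sum = 3.5381 ms.
Processing at 1 router(s): 1 × 2.9 ms = 2.9 ms.
End-to-end = 6.439 ms.

6.439 ms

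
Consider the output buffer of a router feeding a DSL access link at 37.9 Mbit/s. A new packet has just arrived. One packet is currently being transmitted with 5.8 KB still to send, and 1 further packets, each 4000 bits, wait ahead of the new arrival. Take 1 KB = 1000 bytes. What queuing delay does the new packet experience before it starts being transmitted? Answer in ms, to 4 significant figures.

Each queued packet: L/R = 4000/37900000 = 0.105541 ms.
1 queued → 0.105541 ms.
Plus remaining 46400 bits of current packet: 1.22427 ms.
Queuing delay = 1.330 ms.

1.330 ms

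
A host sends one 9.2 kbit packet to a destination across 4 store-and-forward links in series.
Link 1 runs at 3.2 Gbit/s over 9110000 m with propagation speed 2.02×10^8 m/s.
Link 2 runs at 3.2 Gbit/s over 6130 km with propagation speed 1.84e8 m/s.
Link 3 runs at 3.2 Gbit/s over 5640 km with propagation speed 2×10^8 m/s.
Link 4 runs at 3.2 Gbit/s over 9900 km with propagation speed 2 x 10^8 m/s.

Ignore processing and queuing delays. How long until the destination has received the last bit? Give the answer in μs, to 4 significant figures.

156100 μs

L = 9200 bits.
Transmission delay per hop = L/R = 9200/3200000000 = 2.875 μs; 4 hops → 11.5 μs.
Propagation delays (d/s per hop): 45099, 33315.2, 28200, 49500 μs; sum = 156114 μs.
End-to-end = 156100 μs.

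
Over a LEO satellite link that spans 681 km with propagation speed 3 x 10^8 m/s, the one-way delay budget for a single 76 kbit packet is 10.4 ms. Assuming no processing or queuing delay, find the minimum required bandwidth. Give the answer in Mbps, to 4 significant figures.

9.348 Mbps

Propagation delay = 681000 / 300000000 = 2.27 ms.
Transmission budget = 10.4 − 2.27 = 8.13 ms.
R ≥ L / t_tx = 76000 bits / 0.00813 s = 9.348 Mbps.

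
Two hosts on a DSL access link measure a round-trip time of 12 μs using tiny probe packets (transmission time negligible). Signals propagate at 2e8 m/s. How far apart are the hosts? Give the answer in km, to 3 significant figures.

One-way propagation = RTT/2 = 6 μs.
d = s × t = 200000000 × 6e-06 = 1.20 km.

1.20 km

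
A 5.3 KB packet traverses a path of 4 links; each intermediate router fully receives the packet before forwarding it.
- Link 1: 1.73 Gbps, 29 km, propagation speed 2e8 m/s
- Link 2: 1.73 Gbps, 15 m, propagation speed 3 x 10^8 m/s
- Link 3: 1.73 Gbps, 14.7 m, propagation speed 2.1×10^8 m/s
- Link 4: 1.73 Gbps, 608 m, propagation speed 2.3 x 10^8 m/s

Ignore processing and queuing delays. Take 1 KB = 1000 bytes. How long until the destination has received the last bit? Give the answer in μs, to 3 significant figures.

246 μs

L = 42400 bits.
Transmission delay per hop = L/R = 42400/1730000000 = 24.5087 μs; 4 hops → 98.0347 μs.
Propagation delays (d/s per hop): 145, 0.05, 0.07, 2.64348 μs; sum = 147.763 μs.
End-to-end = 246 μs.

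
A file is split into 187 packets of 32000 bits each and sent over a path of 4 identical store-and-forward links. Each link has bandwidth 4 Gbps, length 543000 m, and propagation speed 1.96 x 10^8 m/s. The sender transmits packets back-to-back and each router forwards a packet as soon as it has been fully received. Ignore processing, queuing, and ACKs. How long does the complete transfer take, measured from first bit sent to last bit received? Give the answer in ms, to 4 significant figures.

12.60 ms

Per-hop transmission t_tx = L/R = 32000/4000000000 = 0.008 ms.
Per-hop propagation t_prop = 543000/196000000 = 2.77041 ms.
Pipeline fill: first packet needs 4·t_tx to clear all hops; remaining 186 packets each add one t_tx.
Total = (4+187-1)·t_tx + 4·t_prop = 190·0.008 + 4·2.77041 = 12.60 ms.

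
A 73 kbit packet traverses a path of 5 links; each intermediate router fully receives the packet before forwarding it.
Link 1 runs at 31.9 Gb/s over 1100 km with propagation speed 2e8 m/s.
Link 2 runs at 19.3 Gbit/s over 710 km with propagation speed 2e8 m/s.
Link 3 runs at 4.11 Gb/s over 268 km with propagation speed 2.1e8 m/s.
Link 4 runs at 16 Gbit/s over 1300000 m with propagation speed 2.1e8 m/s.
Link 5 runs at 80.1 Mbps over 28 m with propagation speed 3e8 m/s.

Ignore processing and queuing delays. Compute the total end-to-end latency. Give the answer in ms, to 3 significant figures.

17.5 ms

L = 73000 bits.
Transmission delays (L/R per hop): 0.0022884, 0.00378238, 0.0177616, 0.0045625, 0.911361 ms; sum = 0.939756 ms.
Propagation delays (d/s per hop): 5.5, 3.55, 1.27619, 6.19048, 9.33333e-05 ms; sum = 16.5168 ms.
End-to-end = 17.5 ms.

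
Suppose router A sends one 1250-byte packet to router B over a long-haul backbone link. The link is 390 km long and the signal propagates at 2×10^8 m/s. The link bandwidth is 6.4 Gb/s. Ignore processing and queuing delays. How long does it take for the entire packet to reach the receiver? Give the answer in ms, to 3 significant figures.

1.95 ms

L = 1250 × 8 = 10000 bits.
Transmission delay = L/R = 10000 / 6400000000 = 0.0015625 ms.
Propagation delay = d/s = 390000 m / 200000000 m/s = 1.95 ms.
Total = 1.95 ms.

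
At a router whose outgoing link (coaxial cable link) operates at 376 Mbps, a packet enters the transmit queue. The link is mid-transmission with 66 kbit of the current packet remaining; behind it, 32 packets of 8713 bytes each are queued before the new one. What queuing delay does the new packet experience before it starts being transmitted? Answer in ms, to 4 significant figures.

6.108 ms

Each queued packet: L/R = 69704/376000000 = 0.185383 ms.
32 queued → 5.93226 ms.
Plus remaining 66000 bits of current packet: 0.175532 ms.
Queuing delay = 6.108 ms.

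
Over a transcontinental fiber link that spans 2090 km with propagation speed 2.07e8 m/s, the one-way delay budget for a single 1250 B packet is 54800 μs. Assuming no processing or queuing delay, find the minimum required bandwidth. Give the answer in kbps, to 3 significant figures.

L = 10000 bits.
Propagation delay = 2090000 / 2.07e+08 = 10096.6 μs.
Transmission budget = 54800 − 10096.6 = 44703.4 μs.
R ≥ L / t_tx = 10000 bits / 0.0447034 s = 224 kbps.

224 kbps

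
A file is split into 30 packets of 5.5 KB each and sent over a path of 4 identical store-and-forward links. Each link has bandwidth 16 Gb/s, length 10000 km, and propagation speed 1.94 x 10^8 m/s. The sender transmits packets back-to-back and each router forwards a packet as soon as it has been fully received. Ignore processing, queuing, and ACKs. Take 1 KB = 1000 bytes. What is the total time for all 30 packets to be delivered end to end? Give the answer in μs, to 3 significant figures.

206000 μs

Per-hop transmission t_tx = L/R = 44000/16000000000 = 2.75 μs.
Per-hop propagation t_prop = 10000000/194000000 = 51546.4 μs.
Pipeline fill: first packet needs 4·t_tx to clear all hops; remaining 29 packets each add one t_tx.
Total = (4+30-1)·t_tx + 4·t_prop = 33·2.75 + 4·51546.4 = 206000 μs.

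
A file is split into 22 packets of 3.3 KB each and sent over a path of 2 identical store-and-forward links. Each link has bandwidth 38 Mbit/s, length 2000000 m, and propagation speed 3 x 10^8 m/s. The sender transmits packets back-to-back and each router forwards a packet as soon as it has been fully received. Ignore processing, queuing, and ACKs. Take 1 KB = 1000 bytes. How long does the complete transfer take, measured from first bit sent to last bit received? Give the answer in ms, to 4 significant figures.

29.31 ms

Per-hop transmission t_tx = L/R = 26400/38000000 = 0.694737 ms.
Per-hop propagation t_prop = 2000000/300000000 = 6.66667 ms.
Pipeline fill: first packet needs 2·t_tx to clear all hops; remaining 21 packets each add one t_tx.
Total = (2+22-1)·t_tx + 2·t_prop = 23·0.694737 + 2·6.66667 = 29.31 ms.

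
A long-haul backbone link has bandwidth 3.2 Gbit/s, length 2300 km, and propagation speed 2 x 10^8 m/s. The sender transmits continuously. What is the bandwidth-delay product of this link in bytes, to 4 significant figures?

4600000 bytes

Propagation delay = 2300000 / 200000000 = 0.0115 s.
BDP = R × t_prop = 3200000000 × 0.0115 = 36800000 bits.
In bytes: 36800000/8 = 4600000 bytes.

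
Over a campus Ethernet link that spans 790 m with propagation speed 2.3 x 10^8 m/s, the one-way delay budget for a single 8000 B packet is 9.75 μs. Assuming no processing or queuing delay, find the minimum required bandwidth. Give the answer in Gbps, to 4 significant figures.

10.13 Gbps

L = 64000 bits.
Propagation delay = 790 / 2.3e+08 = 3.43478 μs.
Transmission budget = 9.75 − 3.43478 = 6.31522 μs.
R ≥ L / t_tx = 64000 bits / 6.31522e-06 s = 10.13 Gbps.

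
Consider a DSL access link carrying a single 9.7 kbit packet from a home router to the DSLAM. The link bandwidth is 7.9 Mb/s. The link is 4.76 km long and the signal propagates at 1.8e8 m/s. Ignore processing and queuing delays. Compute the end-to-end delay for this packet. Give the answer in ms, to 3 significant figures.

L = 9700 bits.
Transmission delay = L/R = 9700 / 7900000 = 1.22785 ms.
Propagation delay = d/s = 4760 m / 180000000 m/s = 0.0264444 ms.
Total = 1.25 ms.

1.25 ms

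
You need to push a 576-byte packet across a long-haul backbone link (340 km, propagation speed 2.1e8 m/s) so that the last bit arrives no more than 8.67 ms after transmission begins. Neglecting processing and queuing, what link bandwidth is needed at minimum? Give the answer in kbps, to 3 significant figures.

L = 4608 bits.
Propagation delay = 340000 / 210000000 = 1.61905 ms.
Transmission budget = 8.67 − 1.61905 = 7.05095 ms.
R ≥ L / t_tx = 4608 bits / 0.00705095 s = 654 kbps.

654 kbps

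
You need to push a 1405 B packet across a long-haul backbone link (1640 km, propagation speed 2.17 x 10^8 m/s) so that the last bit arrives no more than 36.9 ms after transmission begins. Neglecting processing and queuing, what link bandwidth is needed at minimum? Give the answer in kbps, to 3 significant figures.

L = 11240 bits.
Propagation delay = 1640000 / 217000000 = 7.5576 ms.
Transmission budget = 36.9 − 7.5576 = 29.3424 ms.
R ≥ L / t_tx = 11240 bits / 0.0293424 s = 383 kbps.

383 kbps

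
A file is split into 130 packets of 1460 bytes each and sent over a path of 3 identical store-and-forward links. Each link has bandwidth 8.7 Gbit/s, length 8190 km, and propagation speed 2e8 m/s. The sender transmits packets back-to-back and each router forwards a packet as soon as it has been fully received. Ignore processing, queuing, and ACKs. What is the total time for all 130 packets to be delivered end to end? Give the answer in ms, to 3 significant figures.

Per-hop transmission t_tx = L/R = 11680/8700000000 = 0.00134253 ms.
Per-hop propagation t_prop = 8190000/200000000 = 40.95 ms.
Pipeline fill: first packet needs 3·t_tx to clear all hops; remaining 129 packets each add one t_tx.
Total = (3+130-1)·t_tx + 3·t_prop = 132·0.00134253 + 3·40.95 = 123 ms.

123 ms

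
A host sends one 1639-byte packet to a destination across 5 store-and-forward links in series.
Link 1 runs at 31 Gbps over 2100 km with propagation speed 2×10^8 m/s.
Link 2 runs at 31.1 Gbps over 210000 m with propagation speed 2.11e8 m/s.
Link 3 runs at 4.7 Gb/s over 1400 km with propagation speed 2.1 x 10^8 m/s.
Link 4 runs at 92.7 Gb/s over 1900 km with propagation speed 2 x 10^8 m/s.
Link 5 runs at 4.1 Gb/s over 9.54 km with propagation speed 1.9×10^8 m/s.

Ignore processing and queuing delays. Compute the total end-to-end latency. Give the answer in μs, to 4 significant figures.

L = 1639 × 8 = 13112 bits.
Transmission delays (L/R per hop): 0.422968, 0.421608, 2.78979, 0.141446, 3.19805 μs; sum = 6.97386 μs.
Propagation delays (d/s per hop): 10500, 995.261, 6666.67, 9500, 50.2105 μs; sum = 27712.1 μs.
End-to-end = 27720 μs.

27720 μs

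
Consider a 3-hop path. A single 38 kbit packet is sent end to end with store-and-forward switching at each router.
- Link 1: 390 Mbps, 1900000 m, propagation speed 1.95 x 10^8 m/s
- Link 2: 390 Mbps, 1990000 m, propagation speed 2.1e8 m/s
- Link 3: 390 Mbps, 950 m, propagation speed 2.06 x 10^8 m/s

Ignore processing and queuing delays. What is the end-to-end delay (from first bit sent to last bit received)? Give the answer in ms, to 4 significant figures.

19.52 ms

L = 38000 bits.
Transmission delay per hop = L/R = 38000/390000000 = 0.0974359 ms; 3 hops → 0.292308 ms.
Propagation delays (d/s per hop): 9.74359, 9.47619, 0.00461165 ms; sum = 19.2244 ms.
End-to-end = 19.52 ms.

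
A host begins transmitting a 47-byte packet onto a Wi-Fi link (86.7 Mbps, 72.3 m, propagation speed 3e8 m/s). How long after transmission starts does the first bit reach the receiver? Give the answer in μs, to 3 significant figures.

First bit experiences only propagation delay: d/s = 72.3/300000000 = 0.241 μs.

0.241 μs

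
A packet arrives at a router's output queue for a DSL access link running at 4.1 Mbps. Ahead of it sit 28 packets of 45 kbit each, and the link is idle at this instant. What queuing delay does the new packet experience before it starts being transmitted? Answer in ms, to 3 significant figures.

Each queued packet: L/R = 45000/4.1e+06 = 10.9756 ms.
28 queued → 307.317 ms.
Queuing delay = 307 ms.

307 ms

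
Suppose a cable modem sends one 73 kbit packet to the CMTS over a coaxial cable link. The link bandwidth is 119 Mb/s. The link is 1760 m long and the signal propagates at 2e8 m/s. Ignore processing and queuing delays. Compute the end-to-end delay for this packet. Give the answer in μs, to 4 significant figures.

622.2 μs

L = 73000 bits.
Transmission delay = L/R = 73000 / 119000000 = 613.445 μs.
Propagation delay = d/s = 1760 m / 200000000 m/s = 8.8 μs.
Total = 622.2 μs.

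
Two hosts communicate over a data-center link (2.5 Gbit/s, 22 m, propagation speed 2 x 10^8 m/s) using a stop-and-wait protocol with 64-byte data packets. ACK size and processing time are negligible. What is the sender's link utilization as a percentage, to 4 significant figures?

t_tx = L/R = 512/2500000000 = 2.048e-07 s.
t_prop = 22/200000000 = 1.1e-07 s; RTT = 2.2e-07 s.
Cycle = t_tx + RTT = 4.248e-07 s.
Utilization = t_tx / cycle = 2.048e-07/4.248e-07 = 48.21 %.

48.21 %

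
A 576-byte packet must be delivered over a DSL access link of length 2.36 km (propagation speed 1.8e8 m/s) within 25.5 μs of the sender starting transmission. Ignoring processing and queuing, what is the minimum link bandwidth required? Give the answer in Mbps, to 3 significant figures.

L = 4608 bits.
Propagation delay = 2360 / 180000000 = 13.1111 μs.
Transmission budget = 25.5 − 13.1111 = 12.3889 μs.
R ≥ L / t_tx = 4608 bits / 1.23889e-05 s = 372 Mbps.

372 Mbps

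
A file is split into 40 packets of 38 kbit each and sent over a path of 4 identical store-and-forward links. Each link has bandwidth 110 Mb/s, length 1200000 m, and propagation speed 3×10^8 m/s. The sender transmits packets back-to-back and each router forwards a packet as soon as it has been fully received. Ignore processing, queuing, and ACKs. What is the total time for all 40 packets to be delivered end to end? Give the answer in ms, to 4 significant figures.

Per-hop transmission t_tx = L/R = 38000/110000000 = 0.345455 ms.
Per-hop propagation t_prop = 1200000/300000000 = 4 ms.
Pipeline fill: first packet needs 4·t_tx to clear all hops; remaining 39 packets each add one t_tx.
Total = (4+40-1)·t_tx + 4·t_prop = 43·0.345455 + 4·4 = 30.85 ms.

30.85 ms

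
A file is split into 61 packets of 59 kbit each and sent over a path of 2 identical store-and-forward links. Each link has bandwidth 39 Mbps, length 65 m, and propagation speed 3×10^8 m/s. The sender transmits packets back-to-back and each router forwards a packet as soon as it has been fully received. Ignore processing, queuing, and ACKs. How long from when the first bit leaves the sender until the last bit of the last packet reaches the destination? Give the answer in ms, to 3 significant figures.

93.8 ms

Per-hop transmission t_tx = L/R = 59000/39000000 = 1.51282 ms.
Per-hop propagation t_prop = 65/300000000 = 0.000216667 ms.
Pipeline fill: first packet needs 2·t_tx to clear all hops; remaining 60 packets each add one t_tx.
Total = (2+61-1)·t_tx + 2·t_prop = 62·1.51282 + 2·0.000216667 = 93.8 ms.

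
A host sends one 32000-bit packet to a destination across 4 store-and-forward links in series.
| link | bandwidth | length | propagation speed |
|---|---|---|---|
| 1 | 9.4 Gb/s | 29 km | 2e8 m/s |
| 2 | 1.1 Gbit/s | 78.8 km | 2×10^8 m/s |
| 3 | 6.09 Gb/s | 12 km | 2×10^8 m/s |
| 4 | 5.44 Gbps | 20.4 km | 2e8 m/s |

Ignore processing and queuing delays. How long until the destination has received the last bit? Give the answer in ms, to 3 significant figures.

Transmission delays (L/R per hop): 0.00340426, 0.0290909, 0.00525452, 0.00588235 ms; sum = 0.043632 ms.
Propagation delays (d/s per hop): 0.145, 0.394, 0.06, 0.102 ms; sum = 0.701 ms.
End-to-end = 0.745 ms.

0.745 ms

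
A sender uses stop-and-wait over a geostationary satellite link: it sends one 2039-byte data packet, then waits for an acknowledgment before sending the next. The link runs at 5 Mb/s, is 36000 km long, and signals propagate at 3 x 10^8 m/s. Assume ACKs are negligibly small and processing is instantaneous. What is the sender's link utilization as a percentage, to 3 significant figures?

1.34 %

t_tx = L/R = 16312/5000000 = 0.0032624 s.
t_prop = 36000000/300000000 = 0.12 s; RTT = 0.24 s.
Cycle = t_tx + RTT = 0.243262 s.
Utilization = t_tx / cycle = 0.0032624/0.243262 = 1.34 %.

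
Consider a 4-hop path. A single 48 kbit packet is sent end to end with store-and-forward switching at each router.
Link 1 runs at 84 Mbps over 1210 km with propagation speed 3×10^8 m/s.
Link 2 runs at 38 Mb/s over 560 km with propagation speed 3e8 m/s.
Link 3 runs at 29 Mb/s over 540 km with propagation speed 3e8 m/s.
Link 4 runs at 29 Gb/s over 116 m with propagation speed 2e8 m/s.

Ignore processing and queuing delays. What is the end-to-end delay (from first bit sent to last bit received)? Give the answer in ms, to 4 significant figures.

L = 48000 bits.
Transmission delays (L/R per hop): 0.571429, 1.26316, 1.65517, 0.00165517 ms; sum = 3.49141 ms.
Propagation delays (d/s per hop): 4.03333, 1.86667, 1.8, 0.00058 ms; sum = 7.70058 ms.
End-to-end = 11.19 ms.

11.19 ms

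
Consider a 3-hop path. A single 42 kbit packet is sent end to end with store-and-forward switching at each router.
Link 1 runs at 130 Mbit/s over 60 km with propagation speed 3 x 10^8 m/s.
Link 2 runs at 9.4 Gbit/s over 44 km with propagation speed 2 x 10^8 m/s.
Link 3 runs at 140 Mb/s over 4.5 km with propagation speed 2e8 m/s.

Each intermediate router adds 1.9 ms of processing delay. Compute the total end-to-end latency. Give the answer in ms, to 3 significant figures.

L = 42000 bits.
Transmission delays (L/R per hop): 0.323077, 0.00446809, 0.3 ms; sum = 0.627545 ms.
Propagation delays (d/s per hop): 0.2, 0.22, 0.0225 ms; sum = 0.4425 ms.
Processing at 2 router(s): 2 × 1.9 ms = 3.8 ms.
End-to-end = 4.87 ms.

4.87 ms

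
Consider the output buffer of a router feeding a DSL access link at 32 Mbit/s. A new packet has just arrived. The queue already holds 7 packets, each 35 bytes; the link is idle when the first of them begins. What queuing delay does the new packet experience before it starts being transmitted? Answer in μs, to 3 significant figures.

61.3 μs

Each queued packet: L/R = 280/32000000 = 8.75 μs.
7 queued → 61.25 μs.
Queuing delay = 61.3 μs.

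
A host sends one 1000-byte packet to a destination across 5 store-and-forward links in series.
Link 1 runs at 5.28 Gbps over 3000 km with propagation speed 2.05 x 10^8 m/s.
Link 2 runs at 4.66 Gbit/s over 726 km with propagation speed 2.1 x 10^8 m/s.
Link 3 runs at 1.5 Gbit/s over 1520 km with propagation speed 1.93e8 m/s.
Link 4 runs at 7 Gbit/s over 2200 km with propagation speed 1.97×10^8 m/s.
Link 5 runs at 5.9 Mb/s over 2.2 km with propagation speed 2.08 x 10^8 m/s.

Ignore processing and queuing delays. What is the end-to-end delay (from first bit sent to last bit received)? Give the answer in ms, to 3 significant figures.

L = 1000 × 8 = 8000 bits.
Transmission delays (L/R per hop): 0.00151515, 0.00171674, 0.00533333, 0.00114286, 1.35593 ms; sum = 1.36564 ms.
Propagation delays (d/s per hop): 14.6341, 3.45714, 7.87565, 11.1675, 0.0105769 ms; sum = 37.145 ms.
End-to-end = 38.5 ms.

38.5 ms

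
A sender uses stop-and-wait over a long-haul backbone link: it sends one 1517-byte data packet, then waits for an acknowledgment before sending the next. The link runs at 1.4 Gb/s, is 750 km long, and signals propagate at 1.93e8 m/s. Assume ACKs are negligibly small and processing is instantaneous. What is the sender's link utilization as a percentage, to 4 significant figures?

t_tx = L/R = 12136/1400000000 = 8.66857e-06 s.
t_prop = 750000/193000000 = 0.00388601 s; RTT = 0.00777202 s.
Cycle = t_tx + RTT = 0.00778069 s.
Utilization = t_tx / cycle = 8.66857e-06/0.00778069 = 0.1114 %.

0.1114 %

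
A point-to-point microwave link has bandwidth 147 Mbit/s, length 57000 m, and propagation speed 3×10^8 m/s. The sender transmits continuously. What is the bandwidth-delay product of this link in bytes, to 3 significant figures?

3490 bytes

Propagation delay = 57000 / 300000000 = 0.00019 s.
BDP = R × t_prop = 147000000 × 0.00019 = 27930 bits.
In bytes: 27930/8 = 3490 bytes.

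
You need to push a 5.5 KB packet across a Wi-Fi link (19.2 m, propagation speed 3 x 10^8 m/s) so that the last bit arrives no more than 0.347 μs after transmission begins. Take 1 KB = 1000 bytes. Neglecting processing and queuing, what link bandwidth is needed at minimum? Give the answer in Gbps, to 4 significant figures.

L = 44000 bits.
Propagation delay = 19.2 / 300000000 = 0.064 μs.
Transmission budget = 0.347 − 0.064 = 0.283 μs.
R ≥ L / t_tx = 44000 bits / 2.83e-07 s = 155.5 Gbps.

155.5 Gbps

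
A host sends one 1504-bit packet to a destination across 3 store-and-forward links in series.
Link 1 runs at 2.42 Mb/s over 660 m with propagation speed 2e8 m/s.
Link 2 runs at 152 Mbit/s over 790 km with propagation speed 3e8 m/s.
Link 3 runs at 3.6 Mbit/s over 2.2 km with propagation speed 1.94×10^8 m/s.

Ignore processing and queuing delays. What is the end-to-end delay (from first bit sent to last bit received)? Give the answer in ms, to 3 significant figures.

Transmission delays (L/R per hop): 0.621488, 0.00989474, 0.417778 ms; sum = 1.04916 ms.
Propagation delays (d/s per hop): 0.0033, 2.63333, 0.0113402 ms; sum = 2.64797 ms.
End-to-end = 3.70 ms.

3.70 ms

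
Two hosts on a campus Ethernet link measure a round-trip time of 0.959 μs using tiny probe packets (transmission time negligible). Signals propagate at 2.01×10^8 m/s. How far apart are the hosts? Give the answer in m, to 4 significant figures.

96.38 m

One-way propagation = RTT/2 = 0.4795 μs.
d = s × t = 2.01e+08 × 4.795e-07 = 96.38 m.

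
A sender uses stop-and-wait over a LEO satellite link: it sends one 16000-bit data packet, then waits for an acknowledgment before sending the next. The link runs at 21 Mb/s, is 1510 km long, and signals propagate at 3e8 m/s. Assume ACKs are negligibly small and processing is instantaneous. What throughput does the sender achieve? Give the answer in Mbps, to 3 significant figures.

1.48 Mbps

t_tx = L/R = 16000/21000000 = 0.000761905 s.
t_prop = 1510000/300000000 = 0.00503333 s; RTT = 0.0100667 s.
Cycle = t_tx + RTT = 0.0108286 s.
Throughput = L / cycle = 16000 / 0.0108286 = 1.48 Mbps.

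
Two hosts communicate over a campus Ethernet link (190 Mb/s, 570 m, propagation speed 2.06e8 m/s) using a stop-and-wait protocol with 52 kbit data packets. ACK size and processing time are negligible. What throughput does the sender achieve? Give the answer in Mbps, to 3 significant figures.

t_tx = L/R = 52000/190000000 = 0.000273684 s.
t_prop = 570/206000000 = 2.76699e-06 s; RTT = 5.53398e-06 s.
Cycle = t_tx + RTT = 0.000279218 s.
Throughput = L / cycle = 52000 / 0.000279218 = 186 Mbps.

186 Mbps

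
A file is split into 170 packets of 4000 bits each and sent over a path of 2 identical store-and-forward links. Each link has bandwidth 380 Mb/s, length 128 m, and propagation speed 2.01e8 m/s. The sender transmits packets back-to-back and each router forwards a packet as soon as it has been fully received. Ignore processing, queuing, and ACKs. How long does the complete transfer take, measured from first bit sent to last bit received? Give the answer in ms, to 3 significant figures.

1.80 ms

Per-hop transmission t_tx = L/R = 4000/380000000 = 0.0105263 ms.
Per-hop propagation t_prop = 128/2.01e+08 = 0.000636816 ms.
Pipeline fill: first packet needs 2·t_tx to clear all hops; remaining 169 packets each add one t_tx.
Total = (2+170-1)·t_tx + 2·t_prop = 171·0.0105263 + 2·0.000636816 = 1.80 ms.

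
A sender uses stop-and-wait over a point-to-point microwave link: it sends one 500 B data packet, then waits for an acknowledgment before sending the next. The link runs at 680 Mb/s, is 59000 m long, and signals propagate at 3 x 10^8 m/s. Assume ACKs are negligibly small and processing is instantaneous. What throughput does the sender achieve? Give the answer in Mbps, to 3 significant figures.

10.0 Mbps

t_tx = L/R = 4000/680000000 = 5.88235e-06 s.
t_prop = 59000/300000000 = 0.000196667 s; RTT = 0.000393333 s.
Cycle = t_tx + RTT = 0.000399216 s.
Throughput = L / cycle = 4000 / 0.000399216 = 10.0 Mbps.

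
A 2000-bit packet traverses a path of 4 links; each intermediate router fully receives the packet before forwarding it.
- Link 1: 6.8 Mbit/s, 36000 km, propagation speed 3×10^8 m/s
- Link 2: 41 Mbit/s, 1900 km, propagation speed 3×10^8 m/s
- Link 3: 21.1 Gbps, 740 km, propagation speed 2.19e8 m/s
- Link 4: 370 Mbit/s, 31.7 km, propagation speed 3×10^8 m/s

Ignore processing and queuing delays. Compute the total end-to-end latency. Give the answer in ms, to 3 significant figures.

Transmission delays (L/R per hop): 0.294118, 0.0487805, 9.47867e-05, 0.00540541 ms; sum = 0.348398 ms.
Propagation delays (d/s per hop): 120, 6.33333, 3.379, 0.105667 ms; sum = 129.818 ms.
End-to-end = 130 ms.

130 ms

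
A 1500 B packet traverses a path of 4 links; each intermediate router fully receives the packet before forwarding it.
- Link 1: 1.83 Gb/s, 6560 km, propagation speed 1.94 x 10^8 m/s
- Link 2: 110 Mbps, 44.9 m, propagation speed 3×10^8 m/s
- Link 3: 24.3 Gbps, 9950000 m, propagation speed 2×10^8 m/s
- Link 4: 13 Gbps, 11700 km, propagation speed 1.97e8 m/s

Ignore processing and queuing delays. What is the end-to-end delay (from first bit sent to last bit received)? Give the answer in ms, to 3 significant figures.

L = 1500 × 8 = 12000 bits.
Transmission delays (L/R per hop): 0.00655738, 0.109091, 0.000493827, 0.000923077 ms; sum = 0.117065 ms.
Propagation delays (d/s per hop): 33.8144, 0.000149667, 49.75, 59.3909 ms; sum = 142.955 ms.
End-to-end = 143 ms.

143 ms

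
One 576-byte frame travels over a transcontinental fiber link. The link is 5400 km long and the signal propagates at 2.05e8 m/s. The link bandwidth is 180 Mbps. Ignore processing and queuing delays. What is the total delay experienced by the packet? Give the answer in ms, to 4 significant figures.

L = 576 × 8 = 4608 bits.
Transmission delay = L/R = 4608 / 180000000 = 0.0256 ms.
Propagation delay = d/s = 5400000 m / 2.05e+08 m/s = 26.3415 ms.
Total = 26.37 ms.

26.37 ms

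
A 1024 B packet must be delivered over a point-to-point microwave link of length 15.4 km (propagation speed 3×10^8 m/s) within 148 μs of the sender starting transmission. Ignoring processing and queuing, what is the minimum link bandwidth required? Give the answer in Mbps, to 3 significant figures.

L = 8192 bits.
Propagation delay = 15400 / 300000000 = 51.3333 μs.
Transmission budget = 148 − 51.3333 = 96.6667 μs.
R ≥ L / t_tx = 8192 bits / 9.66667e-05 s = 84.7 Mbps.

84.7 Mbps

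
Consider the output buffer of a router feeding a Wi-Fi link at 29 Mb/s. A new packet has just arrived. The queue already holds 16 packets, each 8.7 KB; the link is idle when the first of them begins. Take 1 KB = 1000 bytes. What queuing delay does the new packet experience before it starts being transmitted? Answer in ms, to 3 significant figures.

Each queued packet: L/R = 69600/29000000 = 2.4 ms.
16 queued → 38.4 ms.
Queuing delay = 38.4 ms.

38.4 ms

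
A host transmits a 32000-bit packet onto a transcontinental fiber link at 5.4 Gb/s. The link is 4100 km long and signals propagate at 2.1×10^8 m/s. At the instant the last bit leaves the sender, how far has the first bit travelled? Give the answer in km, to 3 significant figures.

t_tx = L/R = 32000/5400000000 = 5.92593e-06 s.
Distance = s × t_tx = 210000000 × 5.92593e-06 = 1.24 km.

1.24 km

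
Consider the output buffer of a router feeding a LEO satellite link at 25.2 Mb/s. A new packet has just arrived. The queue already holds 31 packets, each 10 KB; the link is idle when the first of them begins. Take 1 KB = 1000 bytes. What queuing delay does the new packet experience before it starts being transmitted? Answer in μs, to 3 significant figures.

98400 μs

Each queued packet: L/R = 80000/25200000 = 3174.6 μs.
31 queued → 98412.7 μs.
Queuing delay = 98400 μs.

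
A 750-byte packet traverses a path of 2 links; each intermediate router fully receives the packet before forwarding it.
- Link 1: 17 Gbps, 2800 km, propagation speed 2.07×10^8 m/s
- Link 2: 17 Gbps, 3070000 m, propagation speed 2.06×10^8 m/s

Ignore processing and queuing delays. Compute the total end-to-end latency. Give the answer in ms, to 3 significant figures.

L = 750 × 8 = 6000 bits.
Transmission delay per hop = L/R = 6000/17000000000 = 0.000352941 ms; 2 hops → 0.000705882 ms.
Propagation delays (d/s per hop): 13.5266, 14.9029 ms; sum = 28.4295 ms.
End-to-end = 28.4 ms.

28.4 ms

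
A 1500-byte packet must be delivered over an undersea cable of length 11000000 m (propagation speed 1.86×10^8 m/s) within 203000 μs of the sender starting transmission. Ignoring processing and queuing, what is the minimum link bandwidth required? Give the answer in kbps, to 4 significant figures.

L = 12000 bits.
Propagation delay = 11000000 / 186000000 = 59139.8 μs.
Transmission budget = 203000 − 59139.8 = 143860 μs.
R ≥ L / t_tx = 12000 bits / 0.14386 s = 83.41 kbps.

83.41 kbps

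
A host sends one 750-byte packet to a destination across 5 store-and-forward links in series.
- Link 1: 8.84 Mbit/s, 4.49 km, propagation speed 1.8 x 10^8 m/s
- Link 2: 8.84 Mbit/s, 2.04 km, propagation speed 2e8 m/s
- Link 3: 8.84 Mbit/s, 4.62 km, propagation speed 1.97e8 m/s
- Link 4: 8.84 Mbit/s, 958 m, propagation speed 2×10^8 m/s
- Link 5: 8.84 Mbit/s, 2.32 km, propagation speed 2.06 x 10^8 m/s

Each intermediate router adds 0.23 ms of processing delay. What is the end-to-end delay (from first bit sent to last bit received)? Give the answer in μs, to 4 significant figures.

4388 μs

L = 750 × 8 = 6000 bits.
Transmission delay per hop = L/R = 6000/8840000 = 678.733 μs; 5 hops → 3393.67 μs.
Propagation delays (d/s per hop): 24.9444, 10.2, 23.4518, 4.79, 11.2621 μs; sum = 74.6484 μs.
Processing at 4 router(s): 4 × 0.23 ms = 920 μs.
End-to-end = 4388 μs.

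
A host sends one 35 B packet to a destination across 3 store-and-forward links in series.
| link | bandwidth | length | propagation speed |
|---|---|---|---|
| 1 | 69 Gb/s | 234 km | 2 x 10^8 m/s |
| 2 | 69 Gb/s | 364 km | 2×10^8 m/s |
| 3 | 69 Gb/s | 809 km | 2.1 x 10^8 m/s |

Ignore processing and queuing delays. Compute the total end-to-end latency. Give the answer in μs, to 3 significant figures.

6840 μs

L = 35 × 8 = 280 bits.
Transmission delay per hop = L/R = 280/69000000000 = 0.00405797 μs; 3 hops → 0.0121739 μs.
Propagation delays (d/s per hop): 1170, 1820, 3852.38 μs; sum = 6842.38 μs.
End-to-end = 6840 μs.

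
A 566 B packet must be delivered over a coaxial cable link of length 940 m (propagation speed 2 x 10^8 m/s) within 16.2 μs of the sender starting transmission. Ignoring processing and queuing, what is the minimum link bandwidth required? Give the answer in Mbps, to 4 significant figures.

393.7 Mbps

L = 4528 bits.
Propagation delay = 940 / 200000000 = 4.7 μs.
Transmission budget = 16.2 − 4.7 = 11.5 μs.
R ≥ L / t_tx = 4528 bits / 1.15e-05 s = 393.7 Mbps.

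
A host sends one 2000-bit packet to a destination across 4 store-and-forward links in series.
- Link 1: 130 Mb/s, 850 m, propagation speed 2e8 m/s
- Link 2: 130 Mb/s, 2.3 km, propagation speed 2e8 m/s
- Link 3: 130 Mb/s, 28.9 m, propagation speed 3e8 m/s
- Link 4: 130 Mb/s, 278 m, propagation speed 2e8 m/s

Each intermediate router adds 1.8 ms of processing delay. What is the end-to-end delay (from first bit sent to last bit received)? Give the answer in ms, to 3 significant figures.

5.48 ms

Transmission delay per hop = L/R = 2000/130000000 = 0.0153846 ms; 4 hops → 0.0615385 ms.
Propagation delays (d/s per hop): 0.00425, 0.0115, 9.63333e-05, 0.00139 ms; sum = 0.0172363 ms.
Processing at 3 router(s): 3 × 1.8 ms = 5.4 ms.
End-to-end = 5.48 ms.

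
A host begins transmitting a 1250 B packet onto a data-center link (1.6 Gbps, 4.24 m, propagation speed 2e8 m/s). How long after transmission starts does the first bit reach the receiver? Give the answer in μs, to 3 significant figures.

First bit experiences only propagation delay: d/s = 4.24/200000000 = 0.0212 μs.

0.0212 μs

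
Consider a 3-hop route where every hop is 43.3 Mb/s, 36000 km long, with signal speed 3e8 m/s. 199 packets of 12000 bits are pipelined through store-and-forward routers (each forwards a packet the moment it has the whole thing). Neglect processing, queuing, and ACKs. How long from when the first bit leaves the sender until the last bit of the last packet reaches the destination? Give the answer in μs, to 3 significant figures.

Per-hop transmission t_tx = L/R = 12000/43300000 = 277.136 μs.
Per-hop propagation t_prop = 36000000/300000000 = 120000 μs.
Pipeline fill: first packet needs 3·t_tx to clear all hops; remaining 198 packets each add one t_tx.
Total = (3+199-1)·t_tx + 3·t_prop = 201·277.136 + 3·120000 = 416000 μs.

416000 μs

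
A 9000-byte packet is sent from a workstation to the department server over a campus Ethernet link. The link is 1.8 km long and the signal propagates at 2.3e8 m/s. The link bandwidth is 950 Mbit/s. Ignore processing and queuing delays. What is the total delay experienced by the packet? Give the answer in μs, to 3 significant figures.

83.6 μs

L = 9000 × 8 = 72000 bits.
Transmission delay = L/R = 72000 / 950000000 = 75.7895 μs.
Propagation delay = d/s = 1800 m / 2.3e+08 m/s = 7.82609 μs.
Total = 83.6 μs.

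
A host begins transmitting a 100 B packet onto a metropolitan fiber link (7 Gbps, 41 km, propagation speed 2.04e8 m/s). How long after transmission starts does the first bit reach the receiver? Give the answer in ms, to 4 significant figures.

0.2010 ms

First bit experiences only propagation delay: d/s = 41000/204000000 = 0.2010 ms.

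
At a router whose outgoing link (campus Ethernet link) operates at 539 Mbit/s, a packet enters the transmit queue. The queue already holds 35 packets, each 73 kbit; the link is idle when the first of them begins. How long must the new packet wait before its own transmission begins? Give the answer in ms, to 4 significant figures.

4.740 ms

Each queued packet: L/R = 73000/539000000 = 0.135436 ms.
35 queued → 4.74026 ms.
Queuing delay = 4.740 ms.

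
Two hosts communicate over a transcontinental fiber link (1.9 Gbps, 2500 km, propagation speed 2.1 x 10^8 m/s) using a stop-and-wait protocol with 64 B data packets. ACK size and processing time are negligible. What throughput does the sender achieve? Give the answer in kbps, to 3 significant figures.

21.5 kbps

t_tx = L/R = 512/1900000000 = 2.69474e-07 s.
t_prop = 2500000/210000000 = 0.0119048 s; RTT = 0.0238095 s.
Cycle = t_tx + RTT = 0.0238098 s.
Throughput = L / cycle = 512 / 0.0238098 = 21.5 kbps.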